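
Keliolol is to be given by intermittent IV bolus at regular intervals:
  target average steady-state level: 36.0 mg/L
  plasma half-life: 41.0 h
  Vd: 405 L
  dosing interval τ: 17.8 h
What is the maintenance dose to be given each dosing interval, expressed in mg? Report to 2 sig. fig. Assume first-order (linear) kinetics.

4400 mg

k = ln2 / t½ = 0.693147 / 41.0 = 0.01691 h⁻¹
CL = k × Vd = 0.01691 × 405 = 6.849 L/h
At steady state, Dose/τ = Css × CL.
Dose = Css × CL × τ = 36.0 × 6.849 × 17.8 = 4389 mg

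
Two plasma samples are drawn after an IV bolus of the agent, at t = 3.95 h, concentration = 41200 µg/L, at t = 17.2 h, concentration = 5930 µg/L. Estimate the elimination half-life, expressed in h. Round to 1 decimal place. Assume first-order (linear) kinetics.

4.7 h

k = ln(C₁/C₂) / (t₂ − t₁) = ln(41200/5930) / (17.2 − 3.95)
  = 1.938 / 13.25 = 0.1463 h⁻¹
t½ = ln2 / k = 0.693147 / 0.1463 = 4.738 h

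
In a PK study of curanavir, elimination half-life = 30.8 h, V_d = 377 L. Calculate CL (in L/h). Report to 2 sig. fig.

8.5 L/h

k = ln2 / t½ = 0.693147 / 30.8 = 0.02250 h⁻¹
CL = k × Vd = 0.02250 × 377 = 8.483 L/h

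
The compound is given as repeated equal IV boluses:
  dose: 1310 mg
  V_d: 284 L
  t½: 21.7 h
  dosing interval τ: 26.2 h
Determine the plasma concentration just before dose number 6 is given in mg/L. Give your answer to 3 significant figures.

C₀ per dose = Dose / Vd = 1310 / 284 = 4.613 mg/L
k = ln2 / t½ = 0.693147 / 21.7 = 0.03194 h⁻¹
Fraction remaining after one interval: r = e^(−kτ) = e^(−0.03194 × 26.2) = 0.4331
Before dose 6, 5 doses have been given (aged 1τ, 2τ, 3τ, 4τ, 5τ).
C_trough = C₀ × (r + r² + … + r^5) = C₀ × r(1−r^5)/(1−r)
        = 4.613 × 0.4331 × (1 − 0.01524) / (1 − 0.4331) = 3.471 mg/L

3.47 mg/L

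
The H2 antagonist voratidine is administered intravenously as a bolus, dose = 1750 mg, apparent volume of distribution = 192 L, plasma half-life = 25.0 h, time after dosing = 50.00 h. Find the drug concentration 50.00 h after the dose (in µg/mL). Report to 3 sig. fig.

C₀ = Dose / Vd = 1750 / 192 = 9.115 mg/L
k = ln2 / t½ = 0.693147 / 25.0 = 0.02773 h⁻¹
t / t½ = 50.00 / 25.0 = 2 half-lives
C = C₀ × (1/2)^2 = 9.115 × 0.2500 = 2.279 mg/L
(2.279 mg/L = 2.279 µg/mL)

2.28 µg/mL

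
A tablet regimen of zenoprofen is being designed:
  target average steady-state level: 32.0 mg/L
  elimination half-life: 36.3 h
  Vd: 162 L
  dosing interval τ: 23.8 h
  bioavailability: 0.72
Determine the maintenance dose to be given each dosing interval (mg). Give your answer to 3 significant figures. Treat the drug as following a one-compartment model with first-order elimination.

k = ln2 / t½ = 0.693147 / 36.3 = 0.01909 h⁻¹
CL = k × Vd = 0.01909 × 162 = 3.093 L/h
At steady state, F × (Dose/τ) = Css × CL.
Dose = Css × CL × τ / F = 32.0 × 3.093 × 23.8 / 0.72 = 3272 mg

3270 mg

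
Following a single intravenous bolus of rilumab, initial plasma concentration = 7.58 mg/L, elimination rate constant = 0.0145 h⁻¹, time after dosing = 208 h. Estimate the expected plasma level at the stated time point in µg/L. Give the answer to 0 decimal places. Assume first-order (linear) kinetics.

371 µg/L

C = C₀ · e^(−k·t) = 7.580 × e^(−0.01450 × 208)
  = 7.580 × 0.04900 = 0.3714 mg/L
Convert: 0.3714 mg/L × 1000 = 371.4 µg/L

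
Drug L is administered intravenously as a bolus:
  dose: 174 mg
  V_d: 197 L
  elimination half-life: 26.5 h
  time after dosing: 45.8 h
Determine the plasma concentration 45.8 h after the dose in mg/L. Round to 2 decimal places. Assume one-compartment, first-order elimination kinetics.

0.27 mg/L

C₀ = Dose / Vd = 174.0 / 197 = 0.8832 mg/L
k = ln2 / t½ = 0.693147 / 26.5 = 0.02616 h⁻¹
C = C₀ · e^(−k·t) = 0.8832 × e^(−0.02616 × 45.8)
  = 0.8832 × 0.3018 = 0.2665 mg/L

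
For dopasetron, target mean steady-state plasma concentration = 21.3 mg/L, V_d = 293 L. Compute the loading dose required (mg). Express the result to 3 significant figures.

6240 mg

LD = Css × Vd = 21.3 × 293 = 6241 mg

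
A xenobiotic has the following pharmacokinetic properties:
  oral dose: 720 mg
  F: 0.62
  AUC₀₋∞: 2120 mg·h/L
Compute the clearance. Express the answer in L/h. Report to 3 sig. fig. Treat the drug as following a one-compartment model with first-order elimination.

CL = F·Dose / AUC = 0.62 × 720 / 2120 = 0.2106 L/h

0.211 L/h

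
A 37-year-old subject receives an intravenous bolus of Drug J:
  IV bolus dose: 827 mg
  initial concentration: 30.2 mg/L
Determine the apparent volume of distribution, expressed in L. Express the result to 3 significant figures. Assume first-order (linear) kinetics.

Vd = Dose / C₀ = 827.0 / 30.2 = 27.38 L

27.4 L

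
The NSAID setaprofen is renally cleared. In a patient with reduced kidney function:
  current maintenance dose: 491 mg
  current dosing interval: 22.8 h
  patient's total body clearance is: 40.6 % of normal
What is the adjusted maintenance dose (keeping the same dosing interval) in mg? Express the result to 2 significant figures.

To keep the same average steady-state level, dosing rate must scale with clearance.
CL ratio = 40.6 / 100 = 0.4060
New dose (same interval) = 491 × 0.4060 = 199.3 mg

200 mg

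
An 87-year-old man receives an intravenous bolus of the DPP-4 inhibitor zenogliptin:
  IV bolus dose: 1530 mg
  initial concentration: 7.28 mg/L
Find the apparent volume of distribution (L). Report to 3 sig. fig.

Vd = Dose / C₀ = 1530 / 7.28 = 210.2 L

210 L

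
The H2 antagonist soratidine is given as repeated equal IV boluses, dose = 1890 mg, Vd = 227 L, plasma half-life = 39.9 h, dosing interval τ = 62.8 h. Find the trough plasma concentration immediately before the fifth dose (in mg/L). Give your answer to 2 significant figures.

C₀ per dose = Dose / Vd = 1890 / 227 = 8.326 mg/L
k = ln2 / t½ = 0.693147 / 39.9 = 0.01737 h⁻¹
Fraction remaining after one interval: r = e^(−kτ) = e^(−0.01737 × 62.8) = 0.3359
Before dose 5, 4 doses have been given (aged 1τ, 2τ, 3τ, 4τ).
C_trough = C₀ × (r + r² + … + r^4) = C₀ × r(1−r^4)/(1−r)
        = 8.326 × 0.3359 × (1 − 0.01273) / (1 − 0.3359) = 4.158 mg/L

4.2 mg/L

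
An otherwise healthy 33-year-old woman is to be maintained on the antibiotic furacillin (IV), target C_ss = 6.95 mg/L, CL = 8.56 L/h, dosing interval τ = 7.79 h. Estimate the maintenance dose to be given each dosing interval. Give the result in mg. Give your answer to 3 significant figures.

463 mg

At steady state, Dose/τ = Css × CL.
Dose = Css × CL × τ = 6.95 × 8.560 × 7.79 = 463.4 mg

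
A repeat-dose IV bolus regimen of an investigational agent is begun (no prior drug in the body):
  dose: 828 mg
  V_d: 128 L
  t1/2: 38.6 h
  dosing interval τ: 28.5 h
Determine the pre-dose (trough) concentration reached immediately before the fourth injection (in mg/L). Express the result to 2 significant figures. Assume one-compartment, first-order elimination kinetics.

C₀ per dose = Dose / Vd = 828 / 128 = 6.469 mg/L
k = ln2 / t½ = 0.693147 / 38.6 = 0.01796 h⁻¹
Fraction remaining after one interval: r = e^(−kτ) = e^(−0.01796 × 28.5) = 0.5994
Before dose 4, 3 doses have been given (aged 1τ, 2τ, 3τ).
C_trough = C₀ × (r + r² + … + r^3) = C₀ × r(1−r^3)/(1−r)
        = 6.469 × 0.5994 × (1 − 0.2154) / (1 − 0.5994) = 7.594 mg/L

7.6 mg/L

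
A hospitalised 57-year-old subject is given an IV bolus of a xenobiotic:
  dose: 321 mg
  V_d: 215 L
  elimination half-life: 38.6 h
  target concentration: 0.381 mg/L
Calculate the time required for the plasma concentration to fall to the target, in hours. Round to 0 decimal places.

76 h

C₀ = Dose / Vd = 321.0 / 215 = 1.493 mg/L
k = ln2 / t½ = 0.693147 / 38.6 = 0.01796 h⁻¹
t = ln(C₀ / C) / k = ln(1.493 / 0.381) / 0.01796
  = ln(3.919) / 0.01796 = 1.366 / 0.01796 = 76.06 h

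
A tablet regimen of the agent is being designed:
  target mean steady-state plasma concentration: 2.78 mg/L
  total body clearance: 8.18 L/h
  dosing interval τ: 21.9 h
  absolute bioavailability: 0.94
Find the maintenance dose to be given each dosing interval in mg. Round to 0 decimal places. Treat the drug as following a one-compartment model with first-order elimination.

530 mg

At steady state, F × (Dose/τ) = Css × CL.
Dose = Css × CL × τ / F = 2.78 × 8.180 × 21.9 / 0.94 = 529.8 mg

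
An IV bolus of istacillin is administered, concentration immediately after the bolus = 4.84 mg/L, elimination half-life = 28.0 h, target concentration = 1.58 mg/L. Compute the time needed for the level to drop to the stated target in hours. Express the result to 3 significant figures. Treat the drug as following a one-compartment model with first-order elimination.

k = ln2 / t½ = 0.693147 / 28.0 = 0.02476 h⁻¹
t = ln(C₀ / C) / k = ln(4.840 / 1.58) / 0.02476
  = ln(3.063) / 0.02476 = 1.119 / 0.02476 = 45.19 h

45.2 h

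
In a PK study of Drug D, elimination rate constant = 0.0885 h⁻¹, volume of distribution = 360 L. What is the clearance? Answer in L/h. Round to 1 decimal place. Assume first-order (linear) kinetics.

31.9 L/h

CL = k × Vd = 0.0885 × 360 = 31.86 L/h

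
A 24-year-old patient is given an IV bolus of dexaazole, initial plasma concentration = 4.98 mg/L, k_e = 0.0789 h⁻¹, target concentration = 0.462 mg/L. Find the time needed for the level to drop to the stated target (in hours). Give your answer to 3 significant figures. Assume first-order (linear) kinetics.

30.1 h

t = ln(C₀ / C) / k = ln(4.980 / 0.462) / 0.07890
  = ln(10.78) / 0.07890 = 2.378 / 0.07890 = 30.14 h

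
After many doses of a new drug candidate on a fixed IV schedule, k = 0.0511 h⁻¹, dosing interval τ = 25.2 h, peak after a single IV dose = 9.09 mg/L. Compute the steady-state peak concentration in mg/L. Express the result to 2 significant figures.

e^(−kτ) = e^(−0.05110 × 25.2) = 0.2759
Accumulation ratio R = 1 / (1 − e^(−kτ)) = 1 / (1 − 0.2759) = 1.381
Steady-state peak = C₀ × R = 9.09 × 1.381 = 12.55 mg/L

13 mg/L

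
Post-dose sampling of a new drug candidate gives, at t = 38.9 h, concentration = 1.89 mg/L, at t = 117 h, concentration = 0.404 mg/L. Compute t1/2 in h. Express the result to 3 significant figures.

k = ln(C₁/C₂) / (t₂ − t₁) = ln(1.89/0.404) / (117 − 38.9)
  = 1.543 / 78.10 = 0.01976 h⁻¹
t½ = ln2 / k = 0.693147 / 0.01976 = 35.08 h

35.1 h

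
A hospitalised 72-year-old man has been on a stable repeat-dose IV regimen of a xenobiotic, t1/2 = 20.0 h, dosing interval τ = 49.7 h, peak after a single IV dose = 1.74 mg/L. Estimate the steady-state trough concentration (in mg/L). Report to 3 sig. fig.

0.378 mg/L

k = ln2 / t½ = 0.693147 / 20.0 = 0.03466 h⁻¹
e^(−kτ) = e^(−0.03466 × 49.7) = 0.1786
Accumulation ratio R = 1 / (1 − e^(−kτ)) = 1 / (1 − 0.1786) = 1.217
Steady-state trough = C₀ × R × e^(−kτ) = 1.74 × 1.217 × 0.1786 = 0.3782 mg/L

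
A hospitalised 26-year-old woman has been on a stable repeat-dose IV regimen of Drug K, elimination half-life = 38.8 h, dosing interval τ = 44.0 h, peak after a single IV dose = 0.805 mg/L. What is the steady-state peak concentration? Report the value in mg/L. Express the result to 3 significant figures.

1.48 mg/L

k = ln2 / t½ = 0.693147 / 38.8 = 0.01786 h⁻¹
e^(−kτ) = e^(−0.01786 × 44.0) = 0.4557
Accumulation ratio R = 1 / (1 − e^(−kτ)) = 1 / (1 − 0.4557) = 1.837
Steady-state peak = C₀ × R = 0.805 × 1.837 = 1.479 mg/L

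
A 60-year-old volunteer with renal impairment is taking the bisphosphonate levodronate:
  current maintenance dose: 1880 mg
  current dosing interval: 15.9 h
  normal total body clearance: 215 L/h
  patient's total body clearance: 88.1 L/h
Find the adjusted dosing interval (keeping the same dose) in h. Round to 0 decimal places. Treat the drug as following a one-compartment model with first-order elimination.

To keep the same average steady-state level, dosing rate must scale with clearance.
CL ratio = 88.1 / 215 = 0.4098
New interval (same dose) = 15.9 / 0.4098 = 38.80 h

39 h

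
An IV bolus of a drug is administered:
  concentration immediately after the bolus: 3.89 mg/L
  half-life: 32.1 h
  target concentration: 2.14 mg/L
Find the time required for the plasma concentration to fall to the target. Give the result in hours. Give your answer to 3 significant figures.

k = ln2 / t½ = 0.693147 / 32.1 = 0.02159 h⁻¹
t = ln(C₀ / C) / k = ln(3.890 / 2.14) / 0.02159
  = ln(1.818) / 0.02159 = 0.5977 / 0.02159 = 27.68 h

27.7 h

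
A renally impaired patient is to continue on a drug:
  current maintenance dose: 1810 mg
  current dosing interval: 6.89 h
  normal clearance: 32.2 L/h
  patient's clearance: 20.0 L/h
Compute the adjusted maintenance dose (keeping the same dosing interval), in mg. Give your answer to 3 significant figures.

To keep the same average steady-state level, dosing rate must scale with clearance.
CL ratio = 20.0 / 32.2 = 0.6211
New dose (same interval) = 1810 × 0.6211 = 1124 mg

1120 mg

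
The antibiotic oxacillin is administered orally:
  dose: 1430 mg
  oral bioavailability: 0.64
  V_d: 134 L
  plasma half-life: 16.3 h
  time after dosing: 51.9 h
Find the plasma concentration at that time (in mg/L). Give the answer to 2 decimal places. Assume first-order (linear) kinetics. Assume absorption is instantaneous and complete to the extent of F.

0.75 mg/L

Amount reaching circulation = F × Dose = 0.64 × 1430 = 915.2 mg
C₀ = F·Dose / Vd = 915.2 / 134 = 6.830 mg/L
k = ln2 / t½ = 0.693147 / 16.3 = 0.04252 h⁻¹
C = C₀ · e^(−k·t) = 6.830 × e^(−0.04252 × 51.9)
  = 6.830 × 0.1101 = 0.7520 mg/L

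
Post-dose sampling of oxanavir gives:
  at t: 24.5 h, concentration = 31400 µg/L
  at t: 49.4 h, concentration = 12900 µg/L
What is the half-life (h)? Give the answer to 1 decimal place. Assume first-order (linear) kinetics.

k = ln(C₁/C₂) / (t₂ − t₁) = ln(31400/12900) / (49.4 − 24.5)
  = 0.8896 / 24.90 = 0.03573 h⁻¹
t½ = ln2 / k = 0.693147 / 0.03573 = 19.40 h

19.4 h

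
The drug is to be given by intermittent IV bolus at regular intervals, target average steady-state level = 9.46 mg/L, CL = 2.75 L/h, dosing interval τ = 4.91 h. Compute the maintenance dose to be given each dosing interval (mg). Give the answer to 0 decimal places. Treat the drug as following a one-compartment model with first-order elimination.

At steady state, Dose/τ = Css × CL.
Dose = Css × CL × τ = 9.46 × 2.750 × 4.91 = 127.7 mg

128 mg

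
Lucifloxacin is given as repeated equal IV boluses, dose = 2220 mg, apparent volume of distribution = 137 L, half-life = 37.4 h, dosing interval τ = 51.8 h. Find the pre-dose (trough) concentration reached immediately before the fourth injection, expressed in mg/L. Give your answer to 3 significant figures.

C₀ per dose = Dose / Vd = 2220 / 137 = 16.20 mg/L
k = ln2 / t½ = 0.693147 / 37.4 = 0.01853 h⁻¹
Fraction remaining after one interval: r = e^(−kτ) = e^(−0.01853 × 51.8) = 0.3829
Before dose 4, 3 doses have been given (aged 1τ, 2τ, 3τ).
C_trough = C₀ × (r + r² + … + r^3) = C₀ × r(1−r^3)/(1−r)
        = 16.20 × 0.3829 × (1 − 0.05614) / (1 − 0.3829) = 9.488 mg/L

9.49 mg/L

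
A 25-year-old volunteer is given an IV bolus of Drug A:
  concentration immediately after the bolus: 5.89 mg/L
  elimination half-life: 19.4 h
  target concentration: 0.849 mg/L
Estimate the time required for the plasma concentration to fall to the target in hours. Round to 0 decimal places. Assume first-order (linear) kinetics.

k = ln2 / t½ = 0.693147 / 19.4 = 0.03573 h⁻¹
t = ln(C₀ / C) / k = ln(5.890 / 0.849) / 0.03573
  = ln(6.938) / 0.03573 = 1.937 / 0.03573 = 54.21 h

54 h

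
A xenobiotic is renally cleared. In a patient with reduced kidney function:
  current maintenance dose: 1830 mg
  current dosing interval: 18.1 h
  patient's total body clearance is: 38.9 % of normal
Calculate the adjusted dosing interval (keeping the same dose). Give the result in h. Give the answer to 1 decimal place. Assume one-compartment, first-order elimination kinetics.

To keep the same average steady-state level, dosing rate must scale with clearance.
CL ratio = 38.9 / 100 = 0.3890
New interval (same dose) = 18.1 / 0.3890 = 46.53 h

46.5 h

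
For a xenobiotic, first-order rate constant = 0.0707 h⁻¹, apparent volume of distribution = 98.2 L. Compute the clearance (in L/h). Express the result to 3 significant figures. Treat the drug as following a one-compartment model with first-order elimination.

CL = k × Vd = 0.0707 × 98.2 = 6.943 L/h

6.94 L/h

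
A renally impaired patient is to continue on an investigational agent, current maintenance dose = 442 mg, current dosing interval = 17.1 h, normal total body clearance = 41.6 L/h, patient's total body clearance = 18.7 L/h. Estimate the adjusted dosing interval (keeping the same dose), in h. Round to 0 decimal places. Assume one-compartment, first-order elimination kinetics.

38 h

To keep the same average steady-state level, dosing rate must scale with clearance.
CL ratio = 18.7 / 41.6 = 0.4495
New interval (same dose) = 17.1 / 0.4495 = 38.04 h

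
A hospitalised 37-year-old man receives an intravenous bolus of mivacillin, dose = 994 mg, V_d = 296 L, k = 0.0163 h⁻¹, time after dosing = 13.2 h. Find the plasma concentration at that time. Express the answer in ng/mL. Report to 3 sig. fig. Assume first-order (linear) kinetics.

C₀ = Dose / Vd = 994.0 / 296 = 3.358 mg/L
C = C₀ · e^(−k·t) = 3.358 × e^(−0.01630 × 13.2)
  = 3.358 × 0.8064 = 2.708 mg/L
Convert: 2.708 mg/L × 1000 = 2708 ng/mL

2710 ng/mL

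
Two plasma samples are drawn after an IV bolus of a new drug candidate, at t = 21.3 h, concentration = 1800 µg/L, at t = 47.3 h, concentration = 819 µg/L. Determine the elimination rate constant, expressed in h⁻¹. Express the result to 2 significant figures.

0.030 h⁻¹

k = ln(C₁/C₂) / (t₂ − t₁) = ln(1800/819) / (47.3 − 21.3)
  = 0.7875 / 26.00 = 0.03029 h⁻¹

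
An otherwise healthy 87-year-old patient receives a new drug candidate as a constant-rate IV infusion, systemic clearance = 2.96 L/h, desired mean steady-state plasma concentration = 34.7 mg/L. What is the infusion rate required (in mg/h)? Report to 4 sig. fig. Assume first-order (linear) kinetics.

102.7 mg/h

At steady state, infusion rate R₀ = Css × CL = 34.7 × 2.960 = 102.7 mg/h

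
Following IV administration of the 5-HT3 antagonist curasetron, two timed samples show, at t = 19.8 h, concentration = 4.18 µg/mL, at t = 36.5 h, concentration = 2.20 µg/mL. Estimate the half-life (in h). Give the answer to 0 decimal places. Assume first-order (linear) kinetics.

18 h

k = ln(C₁/C₂) / (t₂ − t₁) = ln(4.18/2.20) / (36.5 − 19.8)
  = 0.6419 / 16.70 = 0.03844 h⁻¹
t½ = ln2 / k = 0.693147 / 0.03844 = 18.03 h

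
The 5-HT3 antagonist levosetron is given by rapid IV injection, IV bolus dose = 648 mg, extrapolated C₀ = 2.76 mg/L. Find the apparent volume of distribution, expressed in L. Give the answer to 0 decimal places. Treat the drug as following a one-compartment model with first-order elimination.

235 L

Vd = Dose / C₀ = 648.0 / 2.76 = 234.8 L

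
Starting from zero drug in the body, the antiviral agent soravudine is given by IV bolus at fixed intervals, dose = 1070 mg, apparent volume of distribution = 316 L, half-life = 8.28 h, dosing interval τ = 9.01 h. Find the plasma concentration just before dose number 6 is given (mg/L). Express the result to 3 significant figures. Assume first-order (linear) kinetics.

C₀ per dose = Dose / Vd = 1070 / 316 = 3.386 mg/L
k = ln2 / t½ = 0.693147 / 8.28 = 0.08371 h⁻¹
Fraction remaining after one interval: r = e^(−kτ) = e^(−0.08371 × 9.01) = 0.4704
Before dose 6, 5 doses have been given (aged 1τ, 2τ, 3τ, 4τ, 5τ).
C_trough = C₀ × (r + r² + … + r^5) = C₀ × r(1−r^5)/(1−r)
        = 3.386 × 0.4704 × (1 − 0.02303) / (1 − 0.4704) = 2.938 mg/L

2.94 mg/L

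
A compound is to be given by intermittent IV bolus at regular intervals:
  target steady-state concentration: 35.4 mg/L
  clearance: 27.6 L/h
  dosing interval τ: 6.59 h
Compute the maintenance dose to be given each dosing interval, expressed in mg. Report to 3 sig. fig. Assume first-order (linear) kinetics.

At steady state, Dose/τ = Css × CL.
Dose = Css × CL × τ = 35.4 × 27.60 × 6.59 = 6439 mg

6440 mg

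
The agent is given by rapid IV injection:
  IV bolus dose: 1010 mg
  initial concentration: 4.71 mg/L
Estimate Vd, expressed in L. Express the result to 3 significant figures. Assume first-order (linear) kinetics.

Vd = Dose / C₀ = 1010 / 4.71 = 214.4 L

214 L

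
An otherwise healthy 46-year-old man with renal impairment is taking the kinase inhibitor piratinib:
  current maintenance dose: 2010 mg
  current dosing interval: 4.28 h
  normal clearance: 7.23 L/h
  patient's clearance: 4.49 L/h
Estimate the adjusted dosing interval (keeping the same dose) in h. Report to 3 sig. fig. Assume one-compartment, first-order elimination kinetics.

6.89 h

To keep the same average steady-state level, dosing rate must scale with clearance.
CL ratio = 4.49 / 7.23 = 0.6210
New interval (same dose) = 4.28 / 0.6210 = 6.892 h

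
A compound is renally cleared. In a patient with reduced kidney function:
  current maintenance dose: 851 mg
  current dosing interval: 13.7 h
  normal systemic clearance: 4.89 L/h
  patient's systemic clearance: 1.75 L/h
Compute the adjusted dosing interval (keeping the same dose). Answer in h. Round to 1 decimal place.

To keep the same average steady-state level, dosing rate must scale with clearance.
CL ratio = 1.75 / 4.89 = 0.3579
New interval (same dose) = 13.7 / 0.3579 = 38.28 h

38.3 h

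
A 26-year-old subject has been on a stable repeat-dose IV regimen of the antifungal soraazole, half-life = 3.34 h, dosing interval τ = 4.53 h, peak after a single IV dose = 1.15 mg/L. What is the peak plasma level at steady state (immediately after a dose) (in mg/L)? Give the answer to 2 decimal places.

1.89 mg/L

k = ln2 / t½ = 0.693147 / 3.34 = 0.2075 h⁻¹
e^(−kτ) = e^(−0.2075 × 4.53) = 0.3906
Accumulation ratio R = 1 / (1 − e^(−kτ)) = 1 / (1 − 0.3906) = 1.641
Steady-state peak = C₀ × R = 1.15 × 1.641 = 1.887 mg/L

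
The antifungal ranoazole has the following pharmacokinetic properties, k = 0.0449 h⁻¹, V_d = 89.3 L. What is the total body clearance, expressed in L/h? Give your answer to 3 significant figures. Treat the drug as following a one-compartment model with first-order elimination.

4.01 L/h

CL = k × Vd = 0.0449 × 89.3 = 4.010 L/h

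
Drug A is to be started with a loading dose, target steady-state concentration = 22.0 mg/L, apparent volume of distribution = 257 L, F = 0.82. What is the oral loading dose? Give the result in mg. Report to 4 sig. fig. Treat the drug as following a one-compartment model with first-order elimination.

LD = Css × Vd / F = 22.0 × 257 / 0.82 = 6895 mg

6895 mg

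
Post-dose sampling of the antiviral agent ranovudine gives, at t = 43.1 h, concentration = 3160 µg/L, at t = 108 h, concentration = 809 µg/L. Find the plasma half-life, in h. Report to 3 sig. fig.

33.0 h

k = ln(C₁/C₂) / (t₂ − t₁) = ln(3160/809) / (108 − 43.1)
  = 1.363 / 64.90 = 0.02100 h⁻¹
t½ = ln2 / k = 0.693147 / 0.02100 = 33.01 h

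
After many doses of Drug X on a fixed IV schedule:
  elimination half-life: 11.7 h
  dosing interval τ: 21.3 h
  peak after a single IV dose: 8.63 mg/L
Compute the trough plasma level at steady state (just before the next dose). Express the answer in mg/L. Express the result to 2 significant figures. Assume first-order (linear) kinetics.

3.4 mg/L

k = ln2 / t½ = 0.693147 / 11.7 = 0.05924 h⁻¹
e^(−kτ) = e^(−0.05924 × 21.3) = 0.2831
Accumulation ratio R = 1 / (1 − e^(−kτ)) = 1 / (1 − 0.2831) = 1.395
Steady-state trough = C₀ × R × e^(−kτ) = 8.63 × 1.395 × 0.2831 = 3.408 mg/L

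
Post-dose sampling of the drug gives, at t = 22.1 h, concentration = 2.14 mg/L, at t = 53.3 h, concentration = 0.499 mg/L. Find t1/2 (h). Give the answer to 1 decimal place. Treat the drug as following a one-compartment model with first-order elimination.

k = ln(C₁/C₂) / (t₂ − t₁) = ln(2.14/0.499) / (53.3 − 22.1)
  = 1.456 / 31.20 = 0.04667 h⁻¹
t½ = ln2 / k = 0.693147 / 0.04667 = 14.85 h

14.9 h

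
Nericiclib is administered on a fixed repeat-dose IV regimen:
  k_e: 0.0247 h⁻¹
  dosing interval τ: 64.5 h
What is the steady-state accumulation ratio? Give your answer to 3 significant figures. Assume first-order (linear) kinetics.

e^(−kτ) = e^(−0.02470 × 64.5) = 0.2033
Accumulation ratio R = 1 / (1 − e^(−kτ)) = 1 / (1 − 0.2033) = 1.255

1.26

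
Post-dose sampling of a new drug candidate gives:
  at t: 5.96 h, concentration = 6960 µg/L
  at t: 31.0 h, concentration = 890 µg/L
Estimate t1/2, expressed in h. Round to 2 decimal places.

8.44 h

k = ln(C₁/C₂) / (t₂ − t₁) = ln(6960/890) / (31.0 − 5.96)
  = 2.057 / 25.04 = 0.08215 h⁻¹
t½ = ln2 / k = 0.693147 / 0.08215 = 8.438 h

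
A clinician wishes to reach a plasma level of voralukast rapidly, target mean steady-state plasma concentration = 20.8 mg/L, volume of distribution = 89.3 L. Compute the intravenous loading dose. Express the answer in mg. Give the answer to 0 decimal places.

LD = Css × Vd = 20.8 × 89.3 = 1857 mg

1857 mg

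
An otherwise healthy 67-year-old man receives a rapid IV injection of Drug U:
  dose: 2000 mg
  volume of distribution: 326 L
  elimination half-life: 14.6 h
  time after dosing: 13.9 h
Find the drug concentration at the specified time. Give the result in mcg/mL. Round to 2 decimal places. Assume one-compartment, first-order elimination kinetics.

C₀ = Dose / Vd = 2000 / 326 = 6.135 mg/L
k = ln2 / t½ = 0.693147 / 14.6 = 0.04748 h⁻¹
C = C₀ · e^(−k·t) = 6.135 × e^(−0.04748 × 13.9)
  = 6.135 × 0.5169 = 3.171 mg/L
(3.171 mg/L = 3.171 mcg/mL)

3.17 mcg/mL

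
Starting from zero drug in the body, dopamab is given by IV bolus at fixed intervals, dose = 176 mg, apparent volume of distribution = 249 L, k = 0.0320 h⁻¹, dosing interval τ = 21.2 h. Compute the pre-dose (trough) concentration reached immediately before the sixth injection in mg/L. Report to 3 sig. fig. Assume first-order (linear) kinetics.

0.704 mg/L

C₀ per dose = Dose / Vd = 176 / 249 = 0.7068 mg/L
Fraction remaining after one interval: r = e^(−kτ) = e^(−0.03200 × 21.2) = 0.5074
Before dose 6, 5 doses have been given (aged 1τ, 2τ, 3τ, 4τ, 5τ).
C_trough = C₀ × (r + r² + … + r^5) = C₀ × r(1−r^5)/(1−r)
        = 0.7068 × 0.5074 × (1 − 0.03363) / (1 − 0.5074) = 0.7036 mg/L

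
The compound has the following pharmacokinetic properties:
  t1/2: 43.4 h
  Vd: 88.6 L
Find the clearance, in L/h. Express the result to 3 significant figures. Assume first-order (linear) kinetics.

1.42 L/h

k = ln2 / t½ = 0.693147 / 43.4 = 0.01597 h⁻¹
CL = k × Vd = 0.01597 × 88.6 = 1.415 L/h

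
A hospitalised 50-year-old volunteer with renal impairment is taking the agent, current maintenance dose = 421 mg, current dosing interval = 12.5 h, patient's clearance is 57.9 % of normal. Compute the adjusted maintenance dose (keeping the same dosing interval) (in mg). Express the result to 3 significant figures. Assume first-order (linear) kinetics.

To keep the same average steady-state level, dosing rate must scale with clearance.
CL ratio = 57.9 / 100 = 0.5790
New dose (same interval) = 421 × 0.5790 = 243.8 mg

244 mg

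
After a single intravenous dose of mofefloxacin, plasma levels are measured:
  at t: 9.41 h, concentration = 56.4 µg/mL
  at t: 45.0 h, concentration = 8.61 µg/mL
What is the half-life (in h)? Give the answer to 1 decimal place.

k = ln(C₁/C₂) / (t₂ − t₁) = ln(56.4/8.61) / (45.0 − 9.41)
  = 1.880 / 35.59 = 0.05282 h⁻¹
t½ = ln2 / k = 0.693147 / 0.05282 = 13.12 h

13.1 h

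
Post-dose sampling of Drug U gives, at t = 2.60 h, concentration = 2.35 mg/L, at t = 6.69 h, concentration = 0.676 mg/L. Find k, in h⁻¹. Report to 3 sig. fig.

k = ln(C₁/C₂) / (t₂ − t₁) = ln(2.35/0.676) / (6.69 − 2.60)
  = 1.246 / 4.090 = 0.3046 h⁻¹

0.305 h⁻¹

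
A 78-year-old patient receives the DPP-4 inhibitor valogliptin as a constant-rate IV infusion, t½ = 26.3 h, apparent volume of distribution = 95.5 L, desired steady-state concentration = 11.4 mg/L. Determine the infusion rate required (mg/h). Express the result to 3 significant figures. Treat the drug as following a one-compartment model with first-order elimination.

28.7 mg/h

k = ln2 / t½ = 0.693147 / 26.3 = 0.02636 h⁻¹
CL = k × Vd = 0.02636 × 95.5 = 2.517 L/h
At steady state, infusion rate R₀ = Css × CL = 11.4 × 2.517 = 28.69 mg/h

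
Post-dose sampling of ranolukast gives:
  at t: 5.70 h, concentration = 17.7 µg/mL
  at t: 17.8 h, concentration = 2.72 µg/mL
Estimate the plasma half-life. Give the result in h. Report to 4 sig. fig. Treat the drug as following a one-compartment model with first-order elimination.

k = ln(C₁/C₂) / (t₂ − t₁) = ln(17.7/2.72) / (17.8 − 5.70)
  = 1.873 / 12.10 = 0.1548 h⁻¹
t½ = ln2 / k = 0.693147 / 0.1548 = 4.478 h

4.478 h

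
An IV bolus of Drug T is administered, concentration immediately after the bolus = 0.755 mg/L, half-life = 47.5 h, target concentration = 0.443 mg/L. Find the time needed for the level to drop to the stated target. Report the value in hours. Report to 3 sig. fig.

k = ln2 / t½ = 0.693147 / 47.5 = 0.01459 h⁻¹
t = ln(C₀ / C) / k = ln(0.7550 / 0.443) / 0.01459
  = ln(1.704) / 0.01459 = 0.5330 / 0.01459 = 36.53 h

36.5 h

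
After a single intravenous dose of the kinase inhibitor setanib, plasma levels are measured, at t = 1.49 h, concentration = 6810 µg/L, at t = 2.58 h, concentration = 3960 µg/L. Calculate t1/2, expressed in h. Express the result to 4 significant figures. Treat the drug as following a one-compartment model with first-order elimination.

1.394 h

k = ln(C₁/C₂) / (t₂ − t₁) = ln(6810/3960) / (2.58 − 1.49)
  = 0.5421 / 1.090 = 0.4973 h⁻¹
t½ = ln2 / k = 0.693147 / 0.4973 = 1.394 h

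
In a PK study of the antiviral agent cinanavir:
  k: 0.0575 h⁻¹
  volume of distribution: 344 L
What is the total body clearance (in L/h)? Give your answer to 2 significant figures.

20 L/h

CL = k × Vd = 0.0575 × 344 = 19.78 L/h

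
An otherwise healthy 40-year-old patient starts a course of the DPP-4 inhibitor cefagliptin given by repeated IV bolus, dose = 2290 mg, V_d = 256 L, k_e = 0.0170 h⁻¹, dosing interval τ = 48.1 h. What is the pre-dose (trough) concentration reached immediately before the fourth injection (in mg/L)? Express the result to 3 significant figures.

C₀ per dose = Dose / Vd = 2290 / 256 = 8.945 mg/L
Fraction remaining after one interval: r = e^(−kτ) = e^(−0.01700 × 48.1) = 0.4414
Before dose 4, 3 doses have been given (aged 1τ, 2τ, 3τ).
C_trough = C₀ × (r + r² + … + r^3) = C₀ × r(1−r^3)/(1−r)
        = 8.945 × 0.4414 × (1 − 0.08600) / (1 − 0.4414) = 6.460 mg/L

6.46 mg/L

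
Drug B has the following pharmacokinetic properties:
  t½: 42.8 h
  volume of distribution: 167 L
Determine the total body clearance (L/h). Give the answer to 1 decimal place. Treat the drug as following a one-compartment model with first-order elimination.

k = ln2 / t½ = 0.693147 / 42.8 = 0.01620 h⁻¹
CL = k × Vd = 0.01620 × 167 = 2.705 L/h

2.7 L/h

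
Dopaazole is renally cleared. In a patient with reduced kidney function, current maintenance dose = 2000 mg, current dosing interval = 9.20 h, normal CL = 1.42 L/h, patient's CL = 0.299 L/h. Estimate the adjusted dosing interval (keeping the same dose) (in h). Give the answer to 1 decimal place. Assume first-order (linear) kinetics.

43.7 h

To keep the same average steady-state level, dosing rate must scale with clearance.
CL ratio = 0.299 / 1.42 = 0.2106
New interval (same dose) = 9.20 / 0.2106 = 43.68 h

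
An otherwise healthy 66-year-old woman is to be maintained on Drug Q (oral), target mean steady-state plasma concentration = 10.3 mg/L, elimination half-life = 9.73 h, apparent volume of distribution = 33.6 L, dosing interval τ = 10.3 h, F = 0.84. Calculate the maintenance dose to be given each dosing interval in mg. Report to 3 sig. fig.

302 mg

k = ln2 / t½ = 0.693147 / 9.73 = 0.07124 h⁻¹
CL = k × Vd = 0.07124 × 33.6 = 2.394 L/h
At steady state, F × (Dose/τ) = Css × CL.
Dose = Css × CL × τ / F = 10.3 × 2.394 × 10.3 / 0.84 = 302.4 mg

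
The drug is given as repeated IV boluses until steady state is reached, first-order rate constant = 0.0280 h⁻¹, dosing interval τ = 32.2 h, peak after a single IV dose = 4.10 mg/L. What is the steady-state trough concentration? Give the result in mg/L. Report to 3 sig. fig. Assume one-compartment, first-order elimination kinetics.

2.80 mg/L

e^(−kτ) = e^(−0.02800 × 32.2) = 0.4059
Accumulation ratio R = 1 / (1 − e^(−kτ)) = 1 / (1 − 0.4059) = 1.683
Steady-state trough = C₀ × R × e^(−kτ) = 4.10 × 1.683 × 0.4059 = 2.801 mg/L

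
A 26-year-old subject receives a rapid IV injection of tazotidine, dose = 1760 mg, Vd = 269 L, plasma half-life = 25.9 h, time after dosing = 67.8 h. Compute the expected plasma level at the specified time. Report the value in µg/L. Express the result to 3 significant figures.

C₀ = Dose / Vd = 1760 / 269 = 6.543 mg/L
k = ln2 / t½ = 0.693147 / 25.9 = 0.02676 h⁻¹
C = C₀ · e^(−k·t) = 6.543 × e^(−0.02676 × 67.8)
  = 6.543 × 0.1629 = 1.066 mg/L
Convert: 1.066 mg/L × 1000 = 1066 µg/L

1070 µg/L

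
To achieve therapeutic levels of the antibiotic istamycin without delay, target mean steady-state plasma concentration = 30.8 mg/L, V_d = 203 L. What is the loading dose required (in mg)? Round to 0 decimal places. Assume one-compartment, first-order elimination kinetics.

LD = Css × Vd = 30.8 × 203 = 6252 mg

6252 mg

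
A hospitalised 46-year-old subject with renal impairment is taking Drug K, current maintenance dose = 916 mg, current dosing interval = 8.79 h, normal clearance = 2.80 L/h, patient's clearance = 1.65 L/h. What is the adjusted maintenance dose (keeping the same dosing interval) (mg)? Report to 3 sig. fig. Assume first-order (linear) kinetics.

540 mg

To keep the same average steady-state level, dosing rate must scale with clearance.
CL ratio = 1.65 / 2.80 = 0.5893
New dose (same interval) = 916 × 0.5893 = 539.8 mg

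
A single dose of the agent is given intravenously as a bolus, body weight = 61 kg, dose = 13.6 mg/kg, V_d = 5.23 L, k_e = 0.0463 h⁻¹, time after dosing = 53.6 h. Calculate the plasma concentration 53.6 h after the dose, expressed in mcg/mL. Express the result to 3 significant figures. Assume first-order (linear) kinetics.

13.3 mcg/mL

Total dose = 13.6 × 61 = 829.6 mg
C₀ = Dose / Vd = 829.6 / 5.23 = 158.6 mg/L
C = C₀ · e^(−k·t) = 158.6 × e^(−0.04630 × 53.6)
  = 158.6 × 0.08360 = 13.26 mg/L
(13.26 mg/L = 13.26 mcg/mL)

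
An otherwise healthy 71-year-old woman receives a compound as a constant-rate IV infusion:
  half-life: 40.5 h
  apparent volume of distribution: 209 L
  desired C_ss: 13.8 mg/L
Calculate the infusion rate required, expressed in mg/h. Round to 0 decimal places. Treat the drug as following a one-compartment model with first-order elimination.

49 mg/h

k = ln2 / t½ = 0.693147 / 40.5 = 0.01711 h⁻¹
CL = k × Vd = 0.01711 × 209 = 3.576 L/h
At steady state, infusion rate R₀ = Css × CL = 13.8 × 3.576 = 49.35 mg/h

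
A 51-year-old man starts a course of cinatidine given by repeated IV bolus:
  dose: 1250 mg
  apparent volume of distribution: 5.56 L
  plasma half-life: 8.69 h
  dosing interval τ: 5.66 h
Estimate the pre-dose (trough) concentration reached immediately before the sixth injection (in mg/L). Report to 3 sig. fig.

353 mg/L

C₀ per dose = Dose / Vd = 1250 / 5.56 = 224.8 mg/L
k = ln2 / t½ = 0.693147 / 8.69 = 0.07976 h⁻¹
Fraction remaining after one interval: r = e^(−kτ) = e^(−0.07976 × 5.66) = 0.6367
Before dose 6, 5 doses have been given (aged 1τ, 2τ, 3τ, 4τ, 5τ).
C_trough = C₀ × (r + r² + … + r^5) = C₀ × r(1−r^5)/(1−r)
        = 224.8 × 0.6367 × (1 − 0.1046) / (1 − 0.6367) = 352.8 mg/L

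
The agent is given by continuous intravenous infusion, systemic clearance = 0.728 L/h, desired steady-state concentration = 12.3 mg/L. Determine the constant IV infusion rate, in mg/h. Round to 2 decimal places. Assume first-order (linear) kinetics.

8.95 mg/h

At steady state, infusion rate R₀ = Css × CL = 12.3 × 0.7280 = 8.954 mg/h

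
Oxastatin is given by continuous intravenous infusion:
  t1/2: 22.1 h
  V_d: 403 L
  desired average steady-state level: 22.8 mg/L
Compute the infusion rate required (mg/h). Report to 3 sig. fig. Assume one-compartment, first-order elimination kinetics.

k = ln2 / t½ = 0.693147 / 22.1 = 0.03136 h⁻¹
CL = k × Vd = 0.03136 × 403 = 12.64 L/h
At steady state, infusion rate R₀ = Css × CL = 22.8 × 12.64 = 288.2 mg/h

288 mg/h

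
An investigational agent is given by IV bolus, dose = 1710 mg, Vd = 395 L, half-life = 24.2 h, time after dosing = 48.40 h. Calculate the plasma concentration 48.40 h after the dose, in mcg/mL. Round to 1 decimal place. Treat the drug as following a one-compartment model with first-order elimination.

1.1 mcg/mL

C₀ = Dose / Vd = 1710 / 395 = 4.329 mg/L
k = ln2 / t½ = 0.693147 / 24.2 = 0.02864 h⁻¹
t / t½ = 48.40 / 24.2 = 2 half-lives
C = C₀ × (1/2)^2 = 4.329 × 0.2500 = 1.082 mg/L
(1.082 mg/L = 1.082 mcg/mL)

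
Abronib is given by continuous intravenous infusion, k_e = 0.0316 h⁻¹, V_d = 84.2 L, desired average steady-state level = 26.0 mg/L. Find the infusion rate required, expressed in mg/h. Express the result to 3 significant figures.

CL = k × Vd = 0.03160 × 84.2 = 2.661 L/h
At steady state, infusion rate R₀ = Css × CL = 26.0 × 2.661 = 69.19 mg/h

69.2 mg/h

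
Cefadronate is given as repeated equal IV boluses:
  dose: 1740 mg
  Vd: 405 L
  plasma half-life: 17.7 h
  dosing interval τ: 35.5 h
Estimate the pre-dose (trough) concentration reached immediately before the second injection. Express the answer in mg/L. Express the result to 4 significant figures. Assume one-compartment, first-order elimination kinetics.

C₀ per dose = Dose / Vd = 1740 / 405 = 4.296 mg/L
k = ln2 / t½ = 0.693147 / 17.7 = 0.03916 h⁻¹
Fraction remaining after one interval: r = e^(−kτ) = e^(−0.03916 × 35.5) = 0.2490
Before dose 2, 1 dose has been given (aged 1τ).
C_trough = C₀ × r = 4.296 × 0.2490 = 1.070 mg/L

1.070 mg/L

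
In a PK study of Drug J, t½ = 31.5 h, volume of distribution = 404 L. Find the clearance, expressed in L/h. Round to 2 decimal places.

k = ln2 / t½ = 0.693147 / 31.5 = 0.02200 h⁻¹
CL = k × Vd = 0.02200 × 404 = 8.888 L/h

8.89 L/h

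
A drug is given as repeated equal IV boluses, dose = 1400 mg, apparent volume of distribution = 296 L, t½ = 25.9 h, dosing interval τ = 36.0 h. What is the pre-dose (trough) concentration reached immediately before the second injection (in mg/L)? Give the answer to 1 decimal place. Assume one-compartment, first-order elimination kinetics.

1.8 mg/L

C₀ per dose = Dose / Vd = 1400 / 296 = 4.730 mg/L
k = ln2 / t½ = 0.693147 / 25.9 = 0.02676 h⁻¹
Fraction remaining after one interval: r = e^(−kτ) = e^(−0.02676 × 36.0) = 0.3816
Before dose 2, 1 dose has been given (aged 1τ).
C_trough = C₀ × r = 4.730 × 0.3816 = 1.805 mg/L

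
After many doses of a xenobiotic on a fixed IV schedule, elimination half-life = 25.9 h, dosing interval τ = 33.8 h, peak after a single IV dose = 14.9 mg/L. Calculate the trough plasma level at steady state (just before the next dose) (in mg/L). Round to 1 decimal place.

10.1 mg/L

k = ln2 / t½ = 0.693147 / 25.9 = 0.02676 h⁻¹
e^(−kτ) = e^(−0.02676 × 33.8) = 0.4047
Accumulation ratio R = 1 / (1 − e^(−kτ)) = 1 / (1 − 0.4047) = 1.680
Steady-state trough = C₀ × R × e^(−kτ) = 14.9 × 1.680 × 0.4047 = 10.13 mg/L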